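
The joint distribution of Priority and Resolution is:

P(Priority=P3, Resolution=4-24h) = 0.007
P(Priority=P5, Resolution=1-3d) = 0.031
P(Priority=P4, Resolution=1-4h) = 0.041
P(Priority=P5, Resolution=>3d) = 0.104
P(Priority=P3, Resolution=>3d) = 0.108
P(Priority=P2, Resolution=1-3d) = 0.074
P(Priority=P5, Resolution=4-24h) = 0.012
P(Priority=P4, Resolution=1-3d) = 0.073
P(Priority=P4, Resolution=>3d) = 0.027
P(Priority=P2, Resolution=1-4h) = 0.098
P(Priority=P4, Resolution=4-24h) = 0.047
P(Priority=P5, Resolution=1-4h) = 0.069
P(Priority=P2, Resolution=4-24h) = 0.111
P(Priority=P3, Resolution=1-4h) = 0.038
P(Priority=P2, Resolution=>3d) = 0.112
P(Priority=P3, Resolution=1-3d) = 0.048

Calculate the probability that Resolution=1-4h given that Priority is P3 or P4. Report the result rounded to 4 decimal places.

0.2031

P(Priority=P3) = 0.038 + 0.007 + 0.048 + 0.108 = 0.201.
P(Priority=P4) = 0.041 + 0.047 + 0.073 + 0.027 = 0.188.
P(Priority ∈ {P3, P4}) = 0.201 + 0.188 = 0.389; P(Resolution=1-4h, Priority ∈ {P3, P4}) = 0.038 + 0.041 = 0.079.
P(Resolution=1-4h | Priority ∈ {P3, P4}) = 0.079/0.389 = 0.2031.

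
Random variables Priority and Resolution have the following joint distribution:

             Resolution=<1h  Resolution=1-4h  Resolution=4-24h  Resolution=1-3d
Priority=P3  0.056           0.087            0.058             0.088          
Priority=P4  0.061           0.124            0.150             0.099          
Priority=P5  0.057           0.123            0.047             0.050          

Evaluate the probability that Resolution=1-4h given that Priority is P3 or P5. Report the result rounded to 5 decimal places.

P(Priority=P3) = 0.056 + 0.087 + 0.058 + 0.088 = 0.289.
P(Priority=P5) = 0.057 + 0.123 + 0.047 + 0.050 = 0.277.
P(Priority ∈ {P3, P5}) = 0.289 + 0.277 = 0.566; P(Resolution=1-4h, Priority ∈ {P3, P5}) = 0.087 + 0.123 = 0.210.
P(Resolution=1-4h | Priority ∈ {P3, P5}) = 0.210/0.566 = 0.37102.

0.37102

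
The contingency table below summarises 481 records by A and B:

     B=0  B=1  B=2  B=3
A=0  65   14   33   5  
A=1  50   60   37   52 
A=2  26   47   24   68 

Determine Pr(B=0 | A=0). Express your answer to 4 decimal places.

Total with A=0: 65 + 14 + 33 + 5 = 117.
P(B=0 | A=0) = 65/117 = 0.5556.

0.5556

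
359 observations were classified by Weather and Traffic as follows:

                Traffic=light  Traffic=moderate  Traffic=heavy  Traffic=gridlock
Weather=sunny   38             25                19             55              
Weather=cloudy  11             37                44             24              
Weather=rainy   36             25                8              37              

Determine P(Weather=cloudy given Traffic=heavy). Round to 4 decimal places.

0.6197

Total with Traffic=heavy: 19 + 44 + 8 = 71.
P(Weather=cloudy | Traffic=heavy) = 44/71 = 0.6197.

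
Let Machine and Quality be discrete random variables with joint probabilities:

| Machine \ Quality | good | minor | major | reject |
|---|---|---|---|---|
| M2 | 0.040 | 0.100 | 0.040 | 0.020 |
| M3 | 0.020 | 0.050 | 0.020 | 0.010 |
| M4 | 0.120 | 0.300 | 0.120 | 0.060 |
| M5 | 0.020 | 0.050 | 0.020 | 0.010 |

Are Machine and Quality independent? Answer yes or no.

yes

Every cell satisfies P(Machine,Quality) = P(Machine)·P(Quality). For instance P(Machine=M5) = 0.100, P(Quality=good) = 0.200, and 0.100×0.200 = 0.020 matches the joint entry. So Machine and Quality are independent.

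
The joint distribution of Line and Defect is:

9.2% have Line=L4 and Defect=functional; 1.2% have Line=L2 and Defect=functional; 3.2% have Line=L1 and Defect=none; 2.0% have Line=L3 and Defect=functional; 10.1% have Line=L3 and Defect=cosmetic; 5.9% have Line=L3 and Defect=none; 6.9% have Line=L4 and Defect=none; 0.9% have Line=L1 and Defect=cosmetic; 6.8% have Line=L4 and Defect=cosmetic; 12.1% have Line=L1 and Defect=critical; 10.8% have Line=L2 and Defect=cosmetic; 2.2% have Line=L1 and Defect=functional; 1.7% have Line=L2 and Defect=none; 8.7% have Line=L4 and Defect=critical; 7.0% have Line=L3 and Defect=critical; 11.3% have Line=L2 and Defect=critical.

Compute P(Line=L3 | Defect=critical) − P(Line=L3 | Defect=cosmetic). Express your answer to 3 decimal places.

-0.174

P(Defect=critical) = 0.121 + 0.113 + 0.070 + 0.087 = 0.391; P(Line=L3 | Defect=critical) = 0.070/0.391 = 0.1790.
P(Defect=cosmetic) = 0.009 + 0.108 + 0.101 + 0.068 = 0.286; P(Line=L3 | Defect=cosmetic) = 0.101/0.286 = 0.3531.
Difference = -0.174.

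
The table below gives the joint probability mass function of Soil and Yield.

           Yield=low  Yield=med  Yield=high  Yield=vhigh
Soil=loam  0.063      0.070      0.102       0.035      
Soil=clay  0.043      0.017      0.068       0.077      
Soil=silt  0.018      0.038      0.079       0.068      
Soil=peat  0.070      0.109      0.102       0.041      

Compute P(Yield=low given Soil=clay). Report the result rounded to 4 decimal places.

0.2098

P(Soil=clay) = 0.043 + 0.017 + 0.068 + 0.077 = 0.205.
P(Yield=low | Soil=clay) = 0.043/0.205 = 0.2098.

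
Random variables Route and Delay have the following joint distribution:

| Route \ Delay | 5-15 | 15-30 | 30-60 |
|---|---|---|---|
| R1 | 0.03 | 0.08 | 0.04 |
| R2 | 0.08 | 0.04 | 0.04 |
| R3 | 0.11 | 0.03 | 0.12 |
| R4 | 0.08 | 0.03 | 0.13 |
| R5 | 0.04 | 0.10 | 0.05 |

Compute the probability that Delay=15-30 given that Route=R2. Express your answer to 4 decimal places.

P(Route=R2) = 0.08 + 0.04 + 0.04 = 0.16.
P(Delay=15-30 | Route=R2) = 0.04/0.16 = 0.2500.

0.2500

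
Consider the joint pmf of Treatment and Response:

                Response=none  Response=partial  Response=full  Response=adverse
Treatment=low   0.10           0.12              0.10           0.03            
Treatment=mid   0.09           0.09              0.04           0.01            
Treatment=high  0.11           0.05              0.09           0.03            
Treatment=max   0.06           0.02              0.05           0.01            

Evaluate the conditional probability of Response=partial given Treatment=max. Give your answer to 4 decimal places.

0.1429

P(Treatment=max) = 0.06 + 0.02 + 0.05 + 0.01 = 0.14.
P(Response=partial | Treatment=max) = 0.02/0.14 = 0.1429.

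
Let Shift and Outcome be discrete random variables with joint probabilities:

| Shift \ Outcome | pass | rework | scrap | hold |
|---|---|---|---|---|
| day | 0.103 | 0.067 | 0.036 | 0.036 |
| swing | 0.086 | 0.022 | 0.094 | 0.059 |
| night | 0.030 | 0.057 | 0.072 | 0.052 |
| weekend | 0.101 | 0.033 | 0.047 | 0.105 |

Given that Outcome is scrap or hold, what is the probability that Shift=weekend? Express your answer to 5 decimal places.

0.30339

P(Outcome=scrap) = 0.036 + 0.094 + 0.072 + 0.047 = 0.249.
P(Outcome=hold) = 0.036 + 0.059 + 0.052 + 0.105 = 0.252.
P(Outcome ∈ {scrap, hold}) = 0.249 + 0.252 = 0.501; P(Shift=weekend, Outcome ∈ {scrap, hold}) = 0.047 + 0.105 = 0.152.
P(Shift=weekend | Outcome ∈ {scrap, hold}) = 0.152/0.501 = 0.30339.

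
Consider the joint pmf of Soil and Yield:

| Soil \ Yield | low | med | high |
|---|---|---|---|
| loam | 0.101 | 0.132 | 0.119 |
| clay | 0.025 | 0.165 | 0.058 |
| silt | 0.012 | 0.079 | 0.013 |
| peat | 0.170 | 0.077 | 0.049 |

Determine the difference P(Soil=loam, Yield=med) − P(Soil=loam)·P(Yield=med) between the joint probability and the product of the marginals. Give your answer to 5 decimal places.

P(Soil=loam) = 0.101 + 0.132 + 0.119 = 0.352.
P(Yield=med) = 0.132 + 0.165 + 0.079 + 0.077 = 0.453.
P(Soil=loam, Yield=med) − P(Soil=loam)P(Yield=med) = 0.132 − 0.352×0.453 = -0.02746.

-0.02746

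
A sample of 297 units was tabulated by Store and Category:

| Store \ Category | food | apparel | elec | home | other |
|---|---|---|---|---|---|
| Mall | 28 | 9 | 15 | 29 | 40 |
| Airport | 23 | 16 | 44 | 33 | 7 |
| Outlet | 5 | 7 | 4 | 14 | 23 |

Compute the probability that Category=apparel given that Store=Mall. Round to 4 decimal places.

Total with Store=Mall: 28 + 9 + 15 + 29 + 40 = 121.
P(Category=apparel | Store=Mall) = 9/121 = 0.0744.

0.0744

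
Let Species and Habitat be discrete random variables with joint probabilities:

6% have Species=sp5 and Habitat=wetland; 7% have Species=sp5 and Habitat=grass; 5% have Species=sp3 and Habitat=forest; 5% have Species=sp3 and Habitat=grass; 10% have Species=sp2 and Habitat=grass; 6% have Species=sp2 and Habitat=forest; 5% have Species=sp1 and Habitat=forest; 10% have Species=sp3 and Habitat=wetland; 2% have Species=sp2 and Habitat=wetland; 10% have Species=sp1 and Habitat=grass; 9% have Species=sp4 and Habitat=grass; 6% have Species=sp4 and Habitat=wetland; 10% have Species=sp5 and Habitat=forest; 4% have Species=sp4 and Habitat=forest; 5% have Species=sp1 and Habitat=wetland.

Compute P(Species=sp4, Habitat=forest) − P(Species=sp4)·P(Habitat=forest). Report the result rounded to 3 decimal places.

P(Species=sp4) = 0.04 + 0.09 + 0.06 = 0.19.
P(Habitat=forest) = 0.05 + 0.06 + 0.05 + 0.04 + 0.10 = 0.30.
P(Species=sp4, Habitat=forest) − P(Species=sp4)P(Habitat=forest) = 0.04 − 0.19×0.30 = -0.017.

-0.017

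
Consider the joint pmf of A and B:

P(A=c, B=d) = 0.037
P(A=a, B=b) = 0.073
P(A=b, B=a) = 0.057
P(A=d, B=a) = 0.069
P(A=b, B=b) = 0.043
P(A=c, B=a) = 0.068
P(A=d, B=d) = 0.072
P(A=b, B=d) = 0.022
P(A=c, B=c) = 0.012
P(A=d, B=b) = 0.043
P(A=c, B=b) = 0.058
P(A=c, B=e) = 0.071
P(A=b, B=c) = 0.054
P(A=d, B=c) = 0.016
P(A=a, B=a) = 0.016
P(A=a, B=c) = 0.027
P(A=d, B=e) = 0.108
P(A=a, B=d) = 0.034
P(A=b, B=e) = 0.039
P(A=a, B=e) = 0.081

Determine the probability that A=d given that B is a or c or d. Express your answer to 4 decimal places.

0.3244

P(B=a) = 0.016 + 0.057 + 0.068 + 0.069 = 0.210.
P(B=c) = 0.027 + 0.054 + 0.012 + 0.016 = 0.109.
P(B=d) = 0.034 + 0.022 + 0.037 + 0.072 = 0.165.
P(B ∈ {a, c, d}) = 0.210 + 0.109 + 0.165 = 0.484; P(A=d, B ∈ {a, c, d}) = 0.069 + 0.016 + 0.072 = 0.157.
P(A=d | B ∈ {a, c, d}) = 0.157/0.484 = 0.3244.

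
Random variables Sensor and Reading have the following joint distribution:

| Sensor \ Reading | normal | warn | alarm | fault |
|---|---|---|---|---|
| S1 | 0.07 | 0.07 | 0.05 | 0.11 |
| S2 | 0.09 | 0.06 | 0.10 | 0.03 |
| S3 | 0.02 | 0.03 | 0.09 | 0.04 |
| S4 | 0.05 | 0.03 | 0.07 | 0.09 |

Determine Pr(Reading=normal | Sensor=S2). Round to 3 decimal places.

0.321

P(Sensor=S2) = 0.09 + 0.06 + 0.10 + 0.03 = 0.28.
P(Reading=normal | Sensor=S2) = 0.09/0.28 = 0.321.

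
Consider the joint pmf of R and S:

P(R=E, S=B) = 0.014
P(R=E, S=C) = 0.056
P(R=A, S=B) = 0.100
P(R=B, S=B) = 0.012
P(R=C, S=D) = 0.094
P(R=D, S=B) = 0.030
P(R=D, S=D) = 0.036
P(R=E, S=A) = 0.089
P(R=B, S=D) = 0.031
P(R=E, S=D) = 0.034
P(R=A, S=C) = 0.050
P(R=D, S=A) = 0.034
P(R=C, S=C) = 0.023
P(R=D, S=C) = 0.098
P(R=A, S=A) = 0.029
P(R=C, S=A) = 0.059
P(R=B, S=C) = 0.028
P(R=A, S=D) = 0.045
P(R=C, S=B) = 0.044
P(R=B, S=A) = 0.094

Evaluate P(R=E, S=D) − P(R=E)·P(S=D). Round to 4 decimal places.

-0.0123

P(R=E) = 0.089 + 0.014 + 0.056 + 0.034 = 0.193.
P(S=D) = 0.045 + 0.031 + 0.094 + 0.036 + 0.034 = 0.240.
P(R=E, S=D) − P(R=E)P(S=D) = 0.034 − 0.193×0.240 = -0.0123.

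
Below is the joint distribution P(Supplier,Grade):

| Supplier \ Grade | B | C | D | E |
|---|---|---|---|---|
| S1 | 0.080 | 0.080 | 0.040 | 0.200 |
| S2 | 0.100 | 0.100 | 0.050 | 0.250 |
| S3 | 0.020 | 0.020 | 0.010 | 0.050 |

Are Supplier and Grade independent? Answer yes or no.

yes

Every cell satisfies P(Supplier,Grade) = P(Supplier)·P(Grade). For instance P(Supplier=S1) = 0.400, P(Grade=B) = 0.200, and 0.400×0.200 = 0.080 matches the joint entry. So Supplier and Grade are independent.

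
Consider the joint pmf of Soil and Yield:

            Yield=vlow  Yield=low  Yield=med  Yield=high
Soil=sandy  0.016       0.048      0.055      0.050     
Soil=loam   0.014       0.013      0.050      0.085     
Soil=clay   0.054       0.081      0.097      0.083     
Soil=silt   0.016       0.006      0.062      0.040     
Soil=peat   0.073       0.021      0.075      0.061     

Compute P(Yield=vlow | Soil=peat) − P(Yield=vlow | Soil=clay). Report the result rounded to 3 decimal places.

P(Soil=peat) = 0.073 + 0.021 + 0.075 + 0.061 = 0.230; P(Yield=vlow | Soil=peat) = 0.073/0.230 = 0.3174.
P(Soil=clay) = 0.054 + 0.081 + 0.097 + 0.083 = 0.315; P(Yield=vlow | Soil=clay) = 0.054/0.315 = 0.1714.
Difference = 0.146.

0.146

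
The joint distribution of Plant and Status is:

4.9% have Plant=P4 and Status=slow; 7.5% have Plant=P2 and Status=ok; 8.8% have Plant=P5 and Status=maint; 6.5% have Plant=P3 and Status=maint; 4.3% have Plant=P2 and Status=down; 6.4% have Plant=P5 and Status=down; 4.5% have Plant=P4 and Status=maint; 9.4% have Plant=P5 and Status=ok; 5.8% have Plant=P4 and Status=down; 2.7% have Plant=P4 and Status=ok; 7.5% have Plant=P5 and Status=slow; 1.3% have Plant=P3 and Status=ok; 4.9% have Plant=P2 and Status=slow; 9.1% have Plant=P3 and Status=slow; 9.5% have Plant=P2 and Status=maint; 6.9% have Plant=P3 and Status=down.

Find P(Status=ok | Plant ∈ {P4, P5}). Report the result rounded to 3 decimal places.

0.242

P(Plant=P4) = 0.027 + 0.049 + 0.058 + 0.045 = 0.179.
P(Plant=P5) = 0.094 + 0.075 + 0.064 + 0.088 = 0.321.
P(Plant ∈ {P4, P5}) = 0.179 + 0.321 = 0.500; P(Status=ok, Plant ∈ {P4, P5}) = 0.027 + 0.094 = 0.121.
P(Status=ok | Plant ∈ {P4, P5}) = 0.121/0.500 = 0.242.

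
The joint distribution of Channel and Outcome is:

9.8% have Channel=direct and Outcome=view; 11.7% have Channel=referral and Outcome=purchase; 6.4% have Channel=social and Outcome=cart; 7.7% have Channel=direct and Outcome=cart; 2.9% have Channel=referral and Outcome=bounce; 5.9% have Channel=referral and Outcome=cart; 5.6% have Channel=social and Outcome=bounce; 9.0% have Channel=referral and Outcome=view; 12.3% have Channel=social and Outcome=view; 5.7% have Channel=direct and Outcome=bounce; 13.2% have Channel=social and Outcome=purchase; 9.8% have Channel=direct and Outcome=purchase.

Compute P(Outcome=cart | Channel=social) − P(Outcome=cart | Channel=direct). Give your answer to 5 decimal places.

P(Channel=social) = 0.056 + 0.123 + 0.064 + 0.132 = 0.375; P(Outcome=cart | Channel=social) = 0.064/0.375 = 0.170667.
P(Channel=direct) = 0.057 + 0.098 + 0.077 + 0.098 = 0.330; P(Outcome=cart | Channel=direct) = 0.077/0.330 = 0.233333.
Difference = -0.06267.

-0.06267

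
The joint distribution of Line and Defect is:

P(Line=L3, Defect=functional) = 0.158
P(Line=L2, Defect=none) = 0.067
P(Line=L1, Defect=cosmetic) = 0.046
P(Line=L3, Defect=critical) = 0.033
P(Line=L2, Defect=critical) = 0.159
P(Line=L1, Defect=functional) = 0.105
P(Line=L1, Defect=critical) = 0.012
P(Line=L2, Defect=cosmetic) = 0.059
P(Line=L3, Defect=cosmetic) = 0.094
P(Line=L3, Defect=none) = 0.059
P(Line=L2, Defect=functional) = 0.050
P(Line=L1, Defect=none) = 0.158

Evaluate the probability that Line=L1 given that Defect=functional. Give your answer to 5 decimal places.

0.33546

P(Defect=functional) = 0.105 + 0.050 + 0.158 = 0.313.
P(Line=L1 | Defect=functional) = 0.105/0.313 = 0.33546.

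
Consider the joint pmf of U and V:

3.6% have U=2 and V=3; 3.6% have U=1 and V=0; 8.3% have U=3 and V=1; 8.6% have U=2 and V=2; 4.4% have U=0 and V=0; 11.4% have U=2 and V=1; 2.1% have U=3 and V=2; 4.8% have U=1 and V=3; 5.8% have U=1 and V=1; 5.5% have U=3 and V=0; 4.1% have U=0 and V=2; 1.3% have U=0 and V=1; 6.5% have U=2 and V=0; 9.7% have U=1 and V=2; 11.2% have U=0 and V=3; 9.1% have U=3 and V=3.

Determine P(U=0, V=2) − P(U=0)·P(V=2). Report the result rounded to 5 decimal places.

P(U=0) = 0.044 + 0.013 + 0.041 + 0.112 = 0.210.
P(V=2) = 0.041 + 0.097 + 0.086 + 0.021 = 0.245.
P(U=0, V=2) − P(U=0)P(V=2) = 0.041 − 0.210×0.245 = -0.01045.

-0.01045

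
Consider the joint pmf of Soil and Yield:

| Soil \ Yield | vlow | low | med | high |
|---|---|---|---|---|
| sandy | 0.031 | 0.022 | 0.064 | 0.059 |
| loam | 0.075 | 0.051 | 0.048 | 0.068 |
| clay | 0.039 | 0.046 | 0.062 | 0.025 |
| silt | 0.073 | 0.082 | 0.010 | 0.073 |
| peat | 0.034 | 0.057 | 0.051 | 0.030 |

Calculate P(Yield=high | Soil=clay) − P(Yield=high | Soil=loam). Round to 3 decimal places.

-0.136

P(Soil=clay) = 0.039 + 0.046 + 0.062 + 0.025 = 0.172; P(Yield=high | Soil=clay) = 0.025/0.172 = 0.1453.
P(Soil=loam) = 0.075 + 0.051 + 0.048 + 0.068 = 0.242; P(Yield=high | Soil=loam) = 0.068/0.242 = 0.2810.
Difference = -0.136.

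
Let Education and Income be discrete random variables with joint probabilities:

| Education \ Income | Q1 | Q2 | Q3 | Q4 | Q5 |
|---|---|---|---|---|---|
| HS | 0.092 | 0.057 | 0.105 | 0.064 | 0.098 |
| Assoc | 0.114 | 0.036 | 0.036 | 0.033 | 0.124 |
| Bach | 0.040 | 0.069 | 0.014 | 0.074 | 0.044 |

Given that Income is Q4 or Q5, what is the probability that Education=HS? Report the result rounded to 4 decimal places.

P(Income=Q4) = 0.064 + 0.033 + 0.074 = 0.171.
P(Income=Q5) = 0.098 + 0.124 + 0.044 = 0.266.
P(Income ∈ {Q4, Q5}) = 0.171 + 0.266 = 0.437; P(Education=HS, Income ∈ {Q4, Q5}) = 0.064 + 0.098 = 0.162.
P(Education=HS | Income ∈ {Q4, Q5}) = 0.162/0.437 = 0.3707.

0.3707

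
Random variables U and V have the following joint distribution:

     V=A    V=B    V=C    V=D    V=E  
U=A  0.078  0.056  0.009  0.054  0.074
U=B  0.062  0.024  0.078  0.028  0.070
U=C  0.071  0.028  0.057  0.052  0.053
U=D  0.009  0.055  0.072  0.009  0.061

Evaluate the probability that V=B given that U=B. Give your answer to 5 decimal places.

0.09160

P(U=B) = 0.062 + 0.024 + 0.078 + 0.028 + 0.070 = 0.262.
P(V=B | U=B) = 0.024/0.262 = 0.09160.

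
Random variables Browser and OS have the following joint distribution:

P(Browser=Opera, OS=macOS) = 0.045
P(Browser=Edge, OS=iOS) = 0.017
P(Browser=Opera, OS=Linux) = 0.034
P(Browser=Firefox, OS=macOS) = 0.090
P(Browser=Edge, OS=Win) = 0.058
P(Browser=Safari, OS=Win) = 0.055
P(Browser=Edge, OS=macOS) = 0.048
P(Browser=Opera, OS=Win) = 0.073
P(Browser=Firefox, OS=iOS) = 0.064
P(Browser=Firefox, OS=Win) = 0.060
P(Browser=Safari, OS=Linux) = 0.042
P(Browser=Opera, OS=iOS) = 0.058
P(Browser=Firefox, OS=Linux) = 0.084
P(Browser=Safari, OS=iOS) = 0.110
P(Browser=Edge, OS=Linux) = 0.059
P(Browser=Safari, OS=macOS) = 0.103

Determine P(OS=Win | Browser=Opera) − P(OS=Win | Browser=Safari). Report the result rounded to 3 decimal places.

0.170

P(Browser=Opera) = 0.073 + 0.045 + 0.034 + 0.058 = 0.210; P(OS=Win | Browser=Opera) = 0.073/0.210 = 0.3476.
P(Browser=Safari) = 0.055 + 0.103 + 0.042 + 0.110 = 0.310; P(OS=Win | Browser=Safari) = 0.055/0.310 = 0.1774.
Difference = 0.170.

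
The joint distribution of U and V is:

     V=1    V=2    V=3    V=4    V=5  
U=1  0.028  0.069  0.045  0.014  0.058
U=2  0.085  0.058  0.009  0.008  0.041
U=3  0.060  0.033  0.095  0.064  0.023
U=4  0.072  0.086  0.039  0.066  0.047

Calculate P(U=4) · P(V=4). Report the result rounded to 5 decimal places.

0.04712

P(U=4) = 0.072 + 0.086 + 0.039 + 0.066 + 0.047 = 0.310.
P(V=4) = 0.014 + 0.008 + 0.064 + 0.066 = 0.152.
Product: 0.310 × 0.152 = 0.04712.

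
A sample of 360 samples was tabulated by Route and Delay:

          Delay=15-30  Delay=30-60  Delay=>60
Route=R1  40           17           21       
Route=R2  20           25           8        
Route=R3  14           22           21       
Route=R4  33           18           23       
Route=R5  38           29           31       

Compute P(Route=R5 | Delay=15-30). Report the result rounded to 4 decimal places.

Total with Delay=15-30: 40 + 20 + 14 + 33 + 38 = 145.
P(Route=R5 | Delay=15-30) = 38/145 = 0.2621.

0.2621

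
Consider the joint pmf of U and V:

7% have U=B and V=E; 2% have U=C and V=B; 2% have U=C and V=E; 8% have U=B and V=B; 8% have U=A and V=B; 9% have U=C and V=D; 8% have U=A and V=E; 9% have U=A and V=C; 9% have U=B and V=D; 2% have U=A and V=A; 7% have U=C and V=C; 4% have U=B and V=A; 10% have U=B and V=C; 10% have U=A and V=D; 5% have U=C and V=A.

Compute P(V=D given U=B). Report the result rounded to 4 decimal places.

0.2368

P(U=B) = 0.04 + 0.08 + 0.10 + 0.09 + 0.07 = 0.38.
P(V=D | U=B) = 0.09/0.38 = 0.2368.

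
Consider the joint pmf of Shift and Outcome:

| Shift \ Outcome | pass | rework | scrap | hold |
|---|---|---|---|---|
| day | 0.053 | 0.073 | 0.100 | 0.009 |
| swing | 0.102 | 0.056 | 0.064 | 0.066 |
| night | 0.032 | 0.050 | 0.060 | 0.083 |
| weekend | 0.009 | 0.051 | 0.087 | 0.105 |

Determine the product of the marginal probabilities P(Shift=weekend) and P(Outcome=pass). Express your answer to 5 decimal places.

0.04939

P(Shift=weekend) = 0.009 + 0.051 + 0.087 + 0.105 = 0.252.
P(Outcome=pass) = 0.053 + 0.102 + 0.032 + 0.009 = 0.196.
Product: 0.252 × 0.196 = 0.04939.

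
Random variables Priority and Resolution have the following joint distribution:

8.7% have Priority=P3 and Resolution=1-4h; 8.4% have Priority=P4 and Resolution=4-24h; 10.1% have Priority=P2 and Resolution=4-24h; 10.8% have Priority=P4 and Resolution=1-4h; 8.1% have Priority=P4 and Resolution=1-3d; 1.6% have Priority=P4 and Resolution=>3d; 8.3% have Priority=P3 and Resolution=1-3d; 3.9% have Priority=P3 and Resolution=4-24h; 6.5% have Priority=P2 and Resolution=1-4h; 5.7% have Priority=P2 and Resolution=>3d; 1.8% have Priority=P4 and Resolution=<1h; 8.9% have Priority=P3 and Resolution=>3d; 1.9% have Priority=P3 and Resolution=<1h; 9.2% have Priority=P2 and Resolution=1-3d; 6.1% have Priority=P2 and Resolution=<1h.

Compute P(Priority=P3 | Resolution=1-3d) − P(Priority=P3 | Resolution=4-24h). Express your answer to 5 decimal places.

P(Resolution=1-3d) = 0.092 + 0.083 + 0.081 = 0.256; P(Priority=P3 | Resolution=1-3d) = 0.083/0.256 = 0.324219.
P(Resolution=4-24h) = 0.101 + 0.039 + 0.084 = 0.224; P(Priority=P3 | Resolution=4-24h) = 0.039/0.224 = 0.174107.
Difference = 0.15011.

0.15011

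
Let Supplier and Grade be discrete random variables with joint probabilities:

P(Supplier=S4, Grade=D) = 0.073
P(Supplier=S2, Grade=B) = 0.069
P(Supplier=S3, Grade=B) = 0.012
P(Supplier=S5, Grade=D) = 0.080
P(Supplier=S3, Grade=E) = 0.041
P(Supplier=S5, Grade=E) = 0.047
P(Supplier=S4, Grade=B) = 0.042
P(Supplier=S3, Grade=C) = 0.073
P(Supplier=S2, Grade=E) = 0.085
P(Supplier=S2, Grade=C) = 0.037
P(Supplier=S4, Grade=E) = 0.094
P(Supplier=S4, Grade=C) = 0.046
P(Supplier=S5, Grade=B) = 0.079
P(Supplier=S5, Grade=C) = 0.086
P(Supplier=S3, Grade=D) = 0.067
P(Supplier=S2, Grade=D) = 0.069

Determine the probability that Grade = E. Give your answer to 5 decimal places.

0.26700

P(Grade=E) = 0.085 + 0.041 + 0.094 + 0.047 = 0.267.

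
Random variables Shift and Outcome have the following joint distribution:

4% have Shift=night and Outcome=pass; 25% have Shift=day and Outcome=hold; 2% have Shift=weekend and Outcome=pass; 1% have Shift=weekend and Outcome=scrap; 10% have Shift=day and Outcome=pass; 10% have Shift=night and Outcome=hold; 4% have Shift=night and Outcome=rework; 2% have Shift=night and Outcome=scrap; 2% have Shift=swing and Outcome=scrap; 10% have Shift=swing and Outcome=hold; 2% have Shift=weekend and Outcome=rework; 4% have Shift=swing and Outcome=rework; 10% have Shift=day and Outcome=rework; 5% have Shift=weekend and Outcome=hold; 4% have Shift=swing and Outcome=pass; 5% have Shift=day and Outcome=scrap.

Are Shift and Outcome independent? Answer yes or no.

yes

Every cell satisfies P(Shift,Outcome) = P(Shift)·P(Outcome). For instance P(Shift=swing) = 0.20, P(Outcome=scrap) = 0.10, and 0.20×0.10 = 0.02 matches the joint entry. So Shift and Outcome are independent.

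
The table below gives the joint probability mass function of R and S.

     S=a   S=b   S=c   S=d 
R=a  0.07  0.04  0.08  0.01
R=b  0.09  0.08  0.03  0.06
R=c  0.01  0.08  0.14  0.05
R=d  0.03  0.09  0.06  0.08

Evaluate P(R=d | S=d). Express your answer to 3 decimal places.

0.400

P(S=d) = 0.01 + 0.06 + 0.05 + 0.08 = 0.20.
P(R=d | S=d) = 0.08/0.20 = 0.400.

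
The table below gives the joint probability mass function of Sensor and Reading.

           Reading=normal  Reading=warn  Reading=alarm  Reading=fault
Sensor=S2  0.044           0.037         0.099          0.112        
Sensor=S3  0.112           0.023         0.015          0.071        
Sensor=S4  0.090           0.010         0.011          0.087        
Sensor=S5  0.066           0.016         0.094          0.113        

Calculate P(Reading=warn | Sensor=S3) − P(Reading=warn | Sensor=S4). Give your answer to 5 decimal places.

P(Sensor=S3) = 0.112 + 0.023 + 0.015 + 0.071 = 0.221; P(Reading=warn | Sensor=S3) = 0.023/0.221 = 0.104072.
P(Sensor=S4) = 0.090 + 0.010 + 0.011 + 0.087 = 0.198; P(Reading=warn | Sensor=S4) = 0.010/0.198 = 0.050505.
Difference = 0.05357.

0.05357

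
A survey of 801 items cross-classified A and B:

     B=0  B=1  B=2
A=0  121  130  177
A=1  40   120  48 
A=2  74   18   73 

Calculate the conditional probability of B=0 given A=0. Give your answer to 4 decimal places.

0.2827

Total with A=0: 121 + 130 + 177 = 428.
P(B=0 | A=0) = 121/428 = 0.2827.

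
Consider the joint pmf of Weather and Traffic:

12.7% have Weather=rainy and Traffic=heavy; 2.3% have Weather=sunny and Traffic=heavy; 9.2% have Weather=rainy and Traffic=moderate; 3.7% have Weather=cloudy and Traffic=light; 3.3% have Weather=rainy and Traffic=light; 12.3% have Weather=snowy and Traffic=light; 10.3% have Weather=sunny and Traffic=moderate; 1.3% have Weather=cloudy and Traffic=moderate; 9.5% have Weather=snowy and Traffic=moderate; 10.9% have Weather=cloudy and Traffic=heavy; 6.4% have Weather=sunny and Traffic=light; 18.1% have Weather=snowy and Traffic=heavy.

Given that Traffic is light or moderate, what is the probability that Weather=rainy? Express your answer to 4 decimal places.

0.2232

P(Traffic=light) = 0.064 + 0.037 + 0.033 + 0.123 = 0.257.
P(Traffic=moderate) = 0.103 + 0.013 + 0.092 + 0.095 = 0.303.
P(Traffic ∈ {light, moderate}) = 0.257 + 0.303 = 0.560; P(Weather=rainy, Traffic ∈ {light, moderate}) = 0.033 + 0.092 = 0.125.
P(Weather=rainy | Traffic ∈ {light, moderate}) = 0.125/0.560 = 0.2232.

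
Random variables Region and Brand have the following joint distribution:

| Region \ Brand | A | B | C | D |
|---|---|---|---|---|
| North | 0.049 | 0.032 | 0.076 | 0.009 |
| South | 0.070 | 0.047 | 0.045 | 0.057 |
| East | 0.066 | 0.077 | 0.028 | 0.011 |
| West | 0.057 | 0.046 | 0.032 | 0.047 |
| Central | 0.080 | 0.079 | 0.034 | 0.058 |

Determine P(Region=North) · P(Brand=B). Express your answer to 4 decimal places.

0.0466

P(Region=North) = 0.049 + 0.032 + 0.076 + 0.009 = 0.166.
P(Brand=B) = 0.032 + 0.047 + 0.077 + 0.046 + 0.079 = 0.281.
Product: 0.166 × 0.281 = 0.0466.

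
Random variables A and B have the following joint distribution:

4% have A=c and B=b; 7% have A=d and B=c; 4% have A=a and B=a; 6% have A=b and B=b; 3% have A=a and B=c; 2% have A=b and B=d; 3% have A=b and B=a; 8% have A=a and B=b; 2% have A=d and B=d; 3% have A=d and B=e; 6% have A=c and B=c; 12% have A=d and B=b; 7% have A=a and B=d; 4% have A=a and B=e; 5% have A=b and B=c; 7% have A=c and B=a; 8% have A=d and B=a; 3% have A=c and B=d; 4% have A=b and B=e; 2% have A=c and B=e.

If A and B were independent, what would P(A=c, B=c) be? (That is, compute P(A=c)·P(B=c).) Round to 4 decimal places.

0.0462

P(A=c) = 0.07 + 0.04 + 0.06 + 0.03 + 0.02 = 0.22.
P(B=c) = 0.03 + 0.05 + 0.06 + 0.07 = 0.21.
Product: 0.22 × 0.21 = 0.0462.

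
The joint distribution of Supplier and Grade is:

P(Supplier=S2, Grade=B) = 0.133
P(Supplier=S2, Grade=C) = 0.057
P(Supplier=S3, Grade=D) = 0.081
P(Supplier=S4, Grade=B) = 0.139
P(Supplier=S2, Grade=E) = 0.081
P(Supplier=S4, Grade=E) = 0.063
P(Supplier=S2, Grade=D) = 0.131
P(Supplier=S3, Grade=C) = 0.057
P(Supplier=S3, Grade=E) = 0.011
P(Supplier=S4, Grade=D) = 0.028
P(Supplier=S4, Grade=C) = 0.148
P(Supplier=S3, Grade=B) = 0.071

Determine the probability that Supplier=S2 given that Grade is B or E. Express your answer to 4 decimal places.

P(Grade=B) = 0.133 + 0.071 + 0.139 = 0.343.
P(Grade=E) = 0.081 + 0.011 + 0.063 = 0.155.
P(Grade ∈ {B, E}) = 0.343 + 0.155 = 0.498; P(Supplier=S2, Grade ∈ {B, E}) = 0.133 + 0.081 = 0.214.
P(Supplier=S2 | Grade ∈ {B, E}) = 0.214/0.498 = 0.4297.

0.4297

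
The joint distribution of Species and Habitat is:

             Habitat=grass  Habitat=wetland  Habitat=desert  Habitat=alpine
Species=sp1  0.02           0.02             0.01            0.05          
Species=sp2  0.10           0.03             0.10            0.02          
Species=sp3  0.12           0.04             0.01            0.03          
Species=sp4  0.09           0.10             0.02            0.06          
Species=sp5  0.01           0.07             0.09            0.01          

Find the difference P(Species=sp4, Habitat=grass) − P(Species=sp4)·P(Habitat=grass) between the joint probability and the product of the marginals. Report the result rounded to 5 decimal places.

P(Species=sp4) = 0.09 + 0.10 + 0.02 + 0.06 = 0.27.
P(Habitat=grass) = 0.02 + 0.10 + 0.12 + 0.09 + 0.01 = 0.34.
P(Species=sp4, Habitat=grass) − P(Species=sp4)P(Habitat=grass) = 0.09 − 0.27×0.34 = -0.00180.

-0.00180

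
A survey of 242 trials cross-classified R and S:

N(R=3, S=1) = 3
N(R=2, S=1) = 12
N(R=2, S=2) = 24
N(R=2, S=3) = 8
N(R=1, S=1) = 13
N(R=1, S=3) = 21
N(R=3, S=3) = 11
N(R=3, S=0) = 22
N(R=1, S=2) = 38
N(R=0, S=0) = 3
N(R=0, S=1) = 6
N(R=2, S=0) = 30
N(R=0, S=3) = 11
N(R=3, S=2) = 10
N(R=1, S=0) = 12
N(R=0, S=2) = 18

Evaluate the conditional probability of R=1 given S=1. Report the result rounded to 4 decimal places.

0.3824

Total with S=1: 6 + 13 + 12 + 3 = 34.
P(R=1 | S=1) = 13/34 = 0.3824.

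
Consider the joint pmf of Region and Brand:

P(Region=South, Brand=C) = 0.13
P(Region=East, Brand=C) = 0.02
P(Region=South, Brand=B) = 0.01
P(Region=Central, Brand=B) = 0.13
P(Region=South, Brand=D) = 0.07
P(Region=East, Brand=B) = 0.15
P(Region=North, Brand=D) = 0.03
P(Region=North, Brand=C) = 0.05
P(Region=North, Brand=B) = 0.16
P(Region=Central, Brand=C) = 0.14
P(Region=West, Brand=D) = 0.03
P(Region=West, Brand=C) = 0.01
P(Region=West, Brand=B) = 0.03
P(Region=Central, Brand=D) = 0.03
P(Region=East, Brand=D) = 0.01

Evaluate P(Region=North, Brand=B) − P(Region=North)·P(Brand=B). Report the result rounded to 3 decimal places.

P(Region=North) = 0.16 + 0.05 + 0.03 = 0.24.
P(Brand=B) = 0.16 + 0.01 + 0.15 + 0.03 + 0.13 = 0.48.
P(Region=North, Brand=B) − P(Region=North)P(Brand=B) = 0.16 − 0.24×0.48 = 0.045.

0.045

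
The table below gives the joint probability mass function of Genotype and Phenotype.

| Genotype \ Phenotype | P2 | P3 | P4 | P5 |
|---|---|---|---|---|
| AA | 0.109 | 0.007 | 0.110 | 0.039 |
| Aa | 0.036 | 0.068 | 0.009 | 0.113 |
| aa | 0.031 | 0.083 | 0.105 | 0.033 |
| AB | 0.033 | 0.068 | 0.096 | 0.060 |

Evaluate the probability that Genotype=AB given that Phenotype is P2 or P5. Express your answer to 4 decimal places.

P(Phenotype=P2) = 0.109 + 0.036 + 0.031 + 0.033 = 0.209.
P(Phenotype=P5) = 0.039 + 0.113 + 0.033 + 0.060 = 0.245.
P(Phenotype ∈ {P2, P5}) = 0.209 + 0.245 = 0.454; P(Genotype=AB, Phenotype ∈ {P2, P5}) = 0.033 + 0.060 = 0.093.
P(Genotype=AB | Phenotype ∈ {P2, P5}) = 0.093/0.454 = 0.2048.

0.2048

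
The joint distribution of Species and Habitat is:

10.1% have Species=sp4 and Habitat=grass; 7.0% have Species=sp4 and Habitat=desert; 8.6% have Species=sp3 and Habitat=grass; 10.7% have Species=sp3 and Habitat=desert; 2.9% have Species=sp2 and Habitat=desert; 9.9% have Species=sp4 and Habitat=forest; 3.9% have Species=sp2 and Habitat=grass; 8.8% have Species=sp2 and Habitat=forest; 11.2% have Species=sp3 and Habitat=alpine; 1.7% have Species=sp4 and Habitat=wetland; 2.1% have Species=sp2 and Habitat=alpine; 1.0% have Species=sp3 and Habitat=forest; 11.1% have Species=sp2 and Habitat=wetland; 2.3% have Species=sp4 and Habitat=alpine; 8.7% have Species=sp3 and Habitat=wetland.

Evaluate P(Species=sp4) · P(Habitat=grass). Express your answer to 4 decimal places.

P(Species=sp4) = 0.099 + 0.101 + 0.017 + 0.070 + 0.023 = 0.310.
P(Habitat=grass) = 0.039 + 0.086 + 0.101 = 0.226.
Product: 0.310 × 0.226 = 0.0701.

0.0701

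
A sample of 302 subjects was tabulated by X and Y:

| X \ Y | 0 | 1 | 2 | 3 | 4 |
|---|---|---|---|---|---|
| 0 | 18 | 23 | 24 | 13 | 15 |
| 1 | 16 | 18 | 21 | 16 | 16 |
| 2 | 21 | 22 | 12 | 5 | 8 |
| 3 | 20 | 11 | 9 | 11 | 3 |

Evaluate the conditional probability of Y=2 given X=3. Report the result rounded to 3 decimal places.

Total with X=3: 20 + 11 + 9 + 11 + 3 = 54.
P(Y=2 | X=3) = 9/54 = 0.167.

0.167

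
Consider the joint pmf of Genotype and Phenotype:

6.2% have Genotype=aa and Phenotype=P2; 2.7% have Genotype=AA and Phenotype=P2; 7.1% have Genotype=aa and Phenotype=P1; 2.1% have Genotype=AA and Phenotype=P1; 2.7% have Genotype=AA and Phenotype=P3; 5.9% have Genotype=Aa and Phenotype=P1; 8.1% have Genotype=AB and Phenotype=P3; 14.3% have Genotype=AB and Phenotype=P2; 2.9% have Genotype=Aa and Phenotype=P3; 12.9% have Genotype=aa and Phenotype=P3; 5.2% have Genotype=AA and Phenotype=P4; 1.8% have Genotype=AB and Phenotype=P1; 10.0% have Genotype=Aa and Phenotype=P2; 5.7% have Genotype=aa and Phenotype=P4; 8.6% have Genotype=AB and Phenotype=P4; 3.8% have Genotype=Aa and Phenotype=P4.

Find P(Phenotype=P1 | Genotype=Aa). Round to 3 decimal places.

0.261

P(Genotype=Aa) = 0.059 + 0.100 + 0.029 + 0.038 = 0.226.
P(Phenotype=P1 | Genotype=Aa) = 0.059/0.226 = 0.261.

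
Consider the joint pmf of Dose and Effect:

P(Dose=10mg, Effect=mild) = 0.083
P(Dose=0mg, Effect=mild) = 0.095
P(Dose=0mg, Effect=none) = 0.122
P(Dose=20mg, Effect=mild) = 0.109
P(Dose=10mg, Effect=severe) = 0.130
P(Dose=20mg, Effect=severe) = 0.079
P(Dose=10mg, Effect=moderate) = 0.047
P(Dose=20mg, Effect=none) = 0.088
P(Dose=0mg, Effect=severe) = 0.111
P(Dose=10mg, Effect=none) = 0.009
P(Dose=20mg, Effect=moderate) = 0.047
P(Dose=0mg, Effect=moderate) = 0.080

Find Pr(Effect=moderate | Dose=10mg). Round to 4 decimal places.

P(Dose=10mg) = 0.009 + 0.083 + 0.047 + 0.130 = 0.269.
P(Effect=moderate | Dose=10mg) = 0.047/0.269 = 0.1747.

0.1747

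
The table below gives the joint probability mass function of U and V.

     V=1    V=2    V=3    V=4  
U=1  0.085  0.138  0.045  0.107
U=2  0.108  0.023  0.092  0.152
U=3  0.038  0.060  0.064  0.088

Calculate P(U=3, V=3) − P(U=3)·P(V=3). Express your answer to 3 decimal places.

P(U=3) = 0.038 + 0.060 + 0.064 + 0.088 = 0.250.
P(V=3) = 0.045 + 0.092 + 0.064 = 0.201.
P(U=3, V=3) − P(U=3)P(V=3) = 0.064 − 0.250×0.201 = 0.014.

0.014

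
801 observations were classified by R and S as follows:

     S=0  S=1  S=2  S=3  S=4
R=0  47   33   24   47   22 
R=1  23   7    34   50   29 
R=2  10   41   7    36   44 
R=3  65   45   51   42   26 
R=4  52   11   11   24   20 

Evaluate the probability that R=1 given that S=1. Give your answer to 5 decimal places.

0.05109

Total with S=1: 33 + 7 + 41 + 45 + 11 = 137.
P(R=1 | S=1) = 7/137 = 0.05109.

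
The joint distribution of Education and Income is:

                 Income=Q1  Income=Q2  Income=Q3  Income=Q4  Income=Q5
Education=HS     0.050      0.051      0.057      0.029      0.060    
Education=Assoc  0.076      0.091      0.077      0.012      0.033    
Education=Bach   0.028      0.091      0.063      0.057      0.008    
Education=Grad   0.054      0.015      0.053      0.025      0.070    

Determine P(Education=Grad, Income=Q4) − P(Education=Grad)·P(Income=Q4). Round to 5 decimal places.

-0.00169

P(Education=Grad) = 0.054 + 0.015 + 0.053 + 0.025 + 0.070 = 0.217.
P(Income=Q4) = 0.029 + 0.012 + 0.057 + 0.025 = 0.123.
P(Education=Grad, Income=Q4) − P(Education=Grad)P(Income=Q4) = 0.025 − 0.217×0.123 = -0.00169.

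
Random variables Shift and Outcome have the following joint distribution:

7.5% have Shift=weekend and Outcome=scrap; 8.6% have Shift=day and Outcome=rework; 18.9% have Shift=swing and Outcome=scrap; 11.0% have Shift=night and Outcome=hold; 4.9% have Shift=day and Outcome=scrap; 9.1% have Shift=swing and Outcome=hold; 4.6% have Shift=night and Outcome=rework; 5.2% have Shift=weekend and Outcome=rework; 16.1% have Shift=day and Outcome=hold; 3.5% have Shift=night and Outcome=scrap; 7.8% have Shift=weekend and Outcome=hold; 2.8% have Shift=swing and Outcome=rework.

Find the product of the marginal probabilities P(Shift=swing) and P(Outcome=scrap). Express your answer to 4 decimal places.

0.1072

P(Shift=swing) = 0.028 + 0.189 + 0.091 = 0.308.
P(Outcome=scrap) = 0.049 + 0.189 + 0.035 + 0.075 = 0.348.
Product: 0.308 × 0.348 = 0.1072.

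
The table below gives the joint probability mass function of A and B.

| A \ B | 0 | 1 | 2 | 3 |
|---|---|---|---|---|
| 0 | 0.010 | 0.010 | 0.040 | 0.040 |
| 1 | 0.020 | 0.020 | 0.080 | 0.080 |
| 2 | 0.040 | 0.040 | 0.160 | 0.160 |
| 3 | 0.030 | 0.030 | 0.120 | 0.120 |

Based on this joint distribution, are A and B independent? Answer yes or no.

Every cell satisfies P(A,B) = P(A)·P(B). For instance P(A=1) = 0.200, P(B=3) = 0.400, and 0.200×0.400 = 0.080 matches the joint entry. So A and B are independent.

yes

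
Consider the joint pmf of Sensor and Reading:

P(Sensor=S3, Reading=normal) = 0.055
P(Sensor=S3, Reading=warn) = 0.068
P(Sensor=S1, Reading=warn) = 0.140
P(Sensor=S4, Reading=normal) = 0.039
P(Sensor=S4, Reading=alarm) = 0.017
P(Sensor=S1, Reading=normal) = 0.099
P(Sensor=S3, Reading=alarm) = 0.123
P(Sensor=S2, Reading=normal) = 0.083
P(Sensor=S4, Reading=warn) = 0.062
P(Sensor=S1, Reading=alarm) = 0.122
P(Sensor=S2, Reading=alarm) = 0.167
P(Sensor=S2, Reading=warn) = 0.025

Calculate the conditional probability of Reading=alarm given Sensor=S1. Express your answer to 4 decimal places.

0.3380

P(Sensor=S1) = 0.099 + 0.140 + 0.122 = 0.361.
P(Reading=alarm | Sensor=S1) = 0.122/0.361 = 0.3380.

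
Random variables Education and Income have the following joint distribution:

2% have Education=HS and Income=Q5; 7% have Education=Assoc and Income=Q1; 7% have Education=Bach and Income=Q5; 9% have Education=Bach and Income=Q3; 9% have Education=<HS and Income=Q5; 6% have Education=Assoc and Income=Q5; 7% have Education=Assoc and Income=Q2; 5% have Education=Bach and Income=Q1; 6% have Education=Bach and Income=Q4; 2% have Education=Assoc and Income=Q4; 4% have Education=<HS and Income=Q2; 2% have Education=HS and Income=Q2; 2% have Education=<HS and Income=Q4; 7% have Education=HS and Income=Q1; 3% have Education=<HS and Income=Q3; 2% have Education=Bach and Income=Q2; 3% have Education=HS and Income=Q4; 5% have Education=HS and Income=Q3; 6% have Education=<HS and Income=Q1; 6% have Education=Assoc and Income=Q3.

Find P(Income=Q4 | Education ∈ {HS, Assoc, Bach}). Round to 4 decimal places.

P(Education=HS) = 0.07 + 0.02 + 0.05 + 0.03 + 0.02 = 0.19.
P(Education=Assoc) = 0.07 + 0.07 + 0.06 + 0.02 + 0.06 = 0.28.
P(Education=Bach) = 0.05 + 0.02 + 0.09 + 0.06 + 0.07 = 0.29.
P(Education ∈ {HS, Assoc, Bach}) = 0.19 + 0.28 + 0.29 = 0.76; P(Income=Q4, Education ∈ {HS, Assoc, Bach}) = 0.03 + 0.02 + 0.06 = 0.11.
P(Income=Q4 | Education ∈ {HS, Assoc, Bach}) = 0.11/0.76 = 0.1447.

0.1447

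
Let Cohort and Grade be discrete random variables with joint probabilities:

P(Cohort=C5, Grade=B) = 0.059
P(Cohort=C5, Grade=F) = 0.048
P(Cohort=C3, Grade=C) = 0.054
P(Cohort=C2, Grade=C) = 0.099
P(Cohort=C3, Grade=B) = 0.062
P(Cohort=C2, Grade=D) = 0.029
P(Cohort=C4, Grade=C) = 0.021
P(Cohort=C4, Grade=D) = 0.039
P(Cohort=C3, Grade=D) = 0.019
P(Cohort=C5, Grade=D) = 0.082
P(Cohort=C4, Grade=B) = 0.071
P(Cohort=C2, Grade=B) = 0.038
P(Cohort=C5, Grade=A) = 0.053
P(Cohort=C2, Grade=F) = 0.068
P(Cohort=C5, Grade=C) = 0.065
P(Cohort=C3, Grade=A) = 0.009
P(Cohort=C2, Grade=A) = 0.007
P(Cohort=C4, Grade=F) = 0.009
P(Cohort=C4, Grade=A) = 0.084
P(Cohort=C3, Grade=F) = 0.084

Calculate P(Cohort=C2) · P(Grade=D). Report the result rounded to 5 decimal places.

0.04073

P(Cohort=C2) = 0.007 + 0.038 + 0.099 + 0.029 + 0.068 = 0.241.
P(Grade=D) = 0.029 + 0.019 + 0.039 + 0.082 = 0.169.
Product: 0.241 × 0.169 = 0.04073.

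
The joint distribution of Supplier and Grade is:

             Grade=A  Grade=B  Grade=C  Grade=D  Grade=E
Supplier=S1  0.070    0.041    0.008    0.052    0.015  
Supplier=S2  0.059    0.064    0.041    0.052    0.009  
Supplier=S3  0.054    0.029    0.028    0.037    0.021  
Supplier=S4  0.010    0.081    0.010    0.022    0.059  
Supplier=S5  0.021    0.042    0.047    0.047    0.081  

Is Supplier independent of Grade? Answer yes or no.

P(Supplier=S5) = 0.238 and P(Grade=E) = 0.185, so their product is 0.04403, but P(Supplier=S5, Grade=E) = 0.081. Since these differ, Supplier and Grade are not independent.

no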